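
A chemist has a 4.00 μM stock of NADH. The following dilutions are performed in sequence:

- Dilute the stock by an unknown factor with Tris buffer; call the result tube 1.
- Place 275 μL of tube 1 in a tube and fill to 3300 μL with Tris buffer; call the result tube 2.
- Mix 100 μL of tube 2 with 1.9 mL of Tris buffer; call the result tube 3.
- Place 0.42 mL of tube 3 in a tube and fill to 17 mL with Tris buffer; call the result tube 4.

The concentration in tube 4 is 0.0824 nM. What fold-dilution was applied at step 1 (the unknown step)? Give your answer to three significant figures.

Step 1: unknown factor x
Step 2: 275 μL brought to 3300 μL → factor 3300/275 = 12
Step 3: 100 μL + 1.9 mL = 2000 μL total → factor 2000/100 = 20
Step 4: 0.42 mL brought to 17 mL → factor 17/0.42 = 40.476
Product of known-step factors = 9714.3
Overall factor = 4.00 μM / (0.0824 nM) = 48544
x = 48544 / 9714.3 = 5.00

5.00-fold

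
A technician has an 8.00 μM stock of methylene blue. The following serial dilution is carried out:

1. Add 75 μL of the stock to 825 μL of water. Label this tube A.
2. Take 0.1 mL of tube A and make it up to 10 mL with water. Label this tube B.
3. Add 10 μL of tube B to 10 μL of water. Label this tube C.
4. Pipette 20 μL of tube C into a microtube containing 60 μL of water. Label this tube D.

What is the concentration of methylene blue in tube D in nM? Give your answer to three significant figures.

Step 1: 75 μL + 825 μL = 900 μL total → factor 900/75 = 12
Step 2: 0.1 mL brought to 10 mL → factor 10/0.1 = 100
Step 3: 10 μL + 10 μL = 20 μL total → factor 20/10 = 2
Step 4: 20 μL + 60 μL = 80 μL total → factor 80/20 = 4
Overall dilution factor = 12 × 100 × 2 × 4 = 9600
Final = 8.00 μM / 9600 = 0.0008333 μM = 0.833 nM

0.833 nM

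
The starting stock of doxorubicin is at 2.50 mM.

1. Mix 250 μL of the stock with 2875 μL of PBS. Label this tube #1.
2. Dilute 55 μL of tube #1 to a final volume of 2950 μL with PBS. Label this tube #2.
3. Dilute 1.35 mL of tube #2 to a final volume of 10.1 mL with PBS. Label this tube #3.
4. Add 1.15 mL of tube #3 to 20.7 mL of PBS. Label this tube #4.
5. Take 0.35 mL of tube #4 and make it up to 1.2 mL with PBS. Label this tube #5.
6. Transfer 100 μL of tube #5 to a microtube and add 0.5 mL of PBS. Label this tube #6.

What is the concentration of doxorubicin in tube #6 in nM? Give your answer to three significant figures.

Step 1: 250 μL + 2875 μL = 3125 μL total → factor 3125/250 = 12.5
Step 2: 55 μL brought to 2950 μL → factor 2950/55 = 53.636
Step 3: 1.35 mL brought to 10.1 mL → factor 10.1/1.35 = 7.4815
Step 4: 1.15 mL + 20.7 mL = 21.85 mL total → factor 21.85/1.15 = 19
Step 5: 0.35 mL brought to 1.2 mL → factor 1.2/0.35 = 3.4286
Step 6: 100 μL + 0.5 mL = 600 μL total → factor 600/100 = 6
Overall dilution factor = 12.5 × 53.636 × 7.4815 × 19 × 3.4286 × 6 = 1.9605 × 10^6
Final = 2.50 mM / 1.9605 × 10^6 = 1.275 × 10^-6 mM = 1.28 nM

1.28 nM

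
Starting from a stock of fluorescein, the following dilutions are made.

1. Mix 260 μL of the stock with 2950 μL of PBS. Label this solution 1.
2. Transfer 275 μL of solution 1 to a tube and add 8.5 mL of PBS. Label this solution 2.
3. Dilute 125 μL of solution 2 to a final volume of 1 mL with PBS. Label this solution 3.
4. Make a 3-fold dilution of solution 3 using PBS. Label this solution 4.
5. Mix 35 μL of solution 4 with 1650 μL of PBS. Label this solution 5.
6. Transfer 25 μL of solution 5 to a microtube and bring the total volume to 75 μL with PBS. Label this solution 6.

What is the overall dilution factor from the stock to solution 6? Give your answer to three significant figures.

Step 1: 260 μL + 2950 μL = 3210 μL total → factor 3210/260 = 12.346
Step 2: 275 μL + 8.5 mL = 8775 μL total → factor 8775/275 = 31.909
Step 3: 125 μL brought to 1 mL → factor 1000/125 = 8
Step 4: 3-fold → factor 3
Step 5: 35 μL + 1650 μL = 1685 μL total → factor 1685/35 = 48.143
Step 6: 25 μL brought to 75 μL → factor 75/25 = 3
Overall dilution factor = 12.346 × 31.909 × 8 × 3 × 48.143 × 3 = 1.3656 × 10^6

1.37 × 10^6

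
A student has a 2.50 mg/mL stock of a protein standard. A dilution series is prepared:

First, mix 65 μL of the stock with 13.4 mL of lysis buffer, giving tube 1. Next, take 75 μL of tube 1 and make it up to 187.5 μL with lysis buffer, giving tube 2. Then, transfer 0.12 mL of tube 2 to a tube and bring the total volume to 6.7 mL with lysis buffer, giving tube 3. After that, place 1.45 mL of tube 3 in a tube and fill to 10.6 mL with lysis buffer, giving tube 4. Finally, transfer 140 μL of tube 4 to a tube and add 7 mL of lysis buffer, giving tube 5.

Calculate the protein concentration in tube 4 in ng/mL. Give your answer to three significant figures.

Step 1: 65 μL + 13.4 mL = 13465 μL total → factor 13465/65 = 207.15
Step 2: 75 μL brought to 187.5 μL → factor 187.5/75 = 2.5
Step 3: 0.12 mL brought to 6.7 mL → factor 6.7/0.12 = 55.833
Step 4: 1.45 mL brought to 10.6 mL → factor 10.6/1.45 = 7.3103
Dilution factor through tube 4 = 207.15 × 2.5 × 55.833 × 7.3103 = 2.1138 × 10^5
[tube 4] = 2.50 mg/mL / 2.1138 × 10^5 = 1.183 × 10^-5 mg/mL = 11.8 ng/mL

11.8 ng/mL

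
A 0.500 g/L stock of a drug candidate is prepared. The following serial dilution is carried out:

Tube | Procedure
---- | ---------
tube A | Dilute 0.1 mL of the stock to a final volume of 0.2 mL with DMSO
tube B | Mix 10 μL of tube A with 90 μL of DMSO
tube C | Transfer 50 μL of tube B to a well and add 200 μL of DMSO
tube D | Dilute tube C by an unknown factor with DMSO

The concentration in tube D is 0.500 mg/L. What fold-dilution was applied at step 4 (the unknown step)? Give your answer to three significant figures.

Step 1: 0.1 mL brought to 0.2 mL → factor 0.2/0.1 = 2
Step 2: 10 μL + 90 μL = 100 μL total → factor 100/10 = 10
Step 3: 50 μL + 200 μL = 250 μL total → factor 250/50 = 5
Step 4: unknown factor x
Product of known-step factors = 100
Overall factor = 0.500 g/L / (0.500 mg/L) = 1000
x = 1000 / 100 = 10.0

10.0-fold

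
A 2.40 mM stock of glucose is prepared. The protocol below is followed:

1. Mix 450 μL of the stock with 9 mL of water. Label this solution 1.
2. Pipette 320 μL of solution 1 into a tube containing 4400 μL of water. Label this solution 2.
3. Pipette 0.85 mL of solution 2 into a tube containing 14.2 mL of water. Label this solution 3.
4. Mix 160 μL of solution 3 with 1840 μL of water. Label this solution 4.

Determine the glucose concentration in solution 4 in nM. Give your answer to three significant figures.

35.0 nM

Step 1: 450 μL + 9 mL = 9450 μL total → factor 9450/450 = 21
Step 2: 320 μL + 4400 μL = 4720 μL total → factor 4720/320 = 14.75
Step 3: 0.85 mL + 14.2 mL = 15.05 mL total → factor 15.05/0.85 = 17.706
Step 4: 160 μL + 1840 μL = 2000 μL total → factor 2000/160 = 12.5
Overall dilution factor = 21 × 14.75 × 17.706 × 12.5 = 68555
Final = 2.40 mM / 68555 = 3.501 × 10^-5 mM = 35.0 nM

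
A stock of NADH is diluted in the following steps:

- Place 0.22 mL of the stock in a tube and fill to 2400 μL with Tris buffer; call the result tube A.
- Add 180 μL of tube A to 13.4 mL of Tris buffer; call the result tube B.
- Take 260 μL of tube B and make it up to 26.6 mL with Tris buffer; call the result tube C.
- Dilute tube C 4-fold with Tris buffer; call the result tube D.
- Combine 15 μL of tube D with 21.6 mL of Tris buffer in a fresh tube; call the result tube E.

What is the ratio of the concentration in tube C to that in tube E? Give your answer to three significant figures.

Step 1: 0.22 mL brought to 2400 μL → factor 2.4/0.22 = 10.909
Step 2: 180 μL + 13.4 mL = 13580 μL total → factor 13580/180 = 75.444
Step 3: 260 μL brought to 26.6 mL → factor 26600/260 = 102.31
Step 4: 4-fold → factor 4
Step 5: 15 μL + 21.6 mL = 21615 μL total → factor 21615/15 = 1441
Dilution factor to tube C = 84202; to tube E = 4.8534 × 10^8
[tube C]/[tube E] = (factor to tube E)/(factor to tube C) = 4.8534 × 10^8/84202 = 5.76 × 10^3

5.76 × 10^3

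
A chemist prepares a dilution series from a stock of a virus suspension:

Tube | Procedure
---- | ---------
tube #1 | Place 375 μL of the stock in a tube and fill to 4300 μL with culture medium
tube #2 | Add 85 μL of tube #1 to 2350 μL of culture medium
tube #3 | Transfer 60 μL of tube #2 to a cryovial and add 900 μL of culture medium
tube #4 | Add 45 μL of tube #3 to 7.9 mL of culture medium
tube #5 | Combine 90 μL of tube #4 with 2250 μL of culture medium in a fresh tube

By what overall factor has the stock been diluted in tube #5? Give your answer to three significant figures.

Step 1: 375 μL brought to 4300 μL → factor 4300/375 = 11.467
Step 2: 85 μL + 2350 μL = 2435 μL total → factor 2435/85 = 28.647
Step 3: 60 μL + 900 μL = 960 μL total → factor 960/60 = 16
Step 4: 45 μL + 7.9 mL = 7945 μL total → factor 7945/45 = 176.56
Step 5: 90 μL + 2250 μL = 2340 μL total → factor 2340/90 = 26
Overall dilution factor = 11.467 × 28.647 × 16 × 176.56 × 26 = 2.4126 × 10^7

2.41 × 10^7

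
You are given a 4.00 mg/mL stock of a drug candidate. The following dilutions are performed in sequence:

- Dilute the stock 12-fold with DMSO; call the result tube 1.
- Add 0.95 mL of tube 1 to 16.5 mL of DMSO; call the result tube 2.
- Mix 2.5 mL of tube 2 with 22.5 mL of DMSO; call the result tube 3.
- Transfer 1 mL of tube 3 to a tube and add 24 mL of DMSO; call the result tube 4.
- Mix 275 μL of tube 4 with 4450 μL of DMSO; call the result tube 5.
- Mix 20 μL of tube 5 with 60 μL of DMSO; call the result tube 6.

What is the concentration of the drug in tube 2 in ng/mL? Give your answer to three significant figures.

1.81 × 10^4 ng/mL

Step 1: 12-fold → factor 12
Step 2: 0.95 mL + 16.5 mL = 17.45 mL total → factor 17.45/0.95 = 18.368
Dilution factor through tube 2 = 12 × 18.368 = 220.42
[tube 2] = 4.00 mg/mL / 220.42 = 0.01815 mg/mL = 1.81 × 10^4 ng/mL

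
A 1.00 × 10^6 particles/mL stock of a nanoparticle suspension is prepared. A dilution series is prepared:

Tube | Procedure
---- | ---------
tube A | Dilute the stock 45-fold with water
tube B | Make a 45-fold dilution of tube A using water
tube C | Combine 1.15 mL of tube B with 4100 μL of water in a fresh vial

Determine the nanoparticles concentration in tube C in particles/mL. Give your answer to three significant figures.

108 particles/mL

Step 1: 45-fold → factor 45
Step 2: 45-fold → factor 45
Step 3: 1.15 mL + 4100 μL = 5.25 mL total → factor 5.25/1.15 = 4.5652
Overall dilution factor = 45 × 45 × 4.5652 = 9244.6
Final = 1.00 × 10^6 particles/mL / 9244.6 = 108 particles/mL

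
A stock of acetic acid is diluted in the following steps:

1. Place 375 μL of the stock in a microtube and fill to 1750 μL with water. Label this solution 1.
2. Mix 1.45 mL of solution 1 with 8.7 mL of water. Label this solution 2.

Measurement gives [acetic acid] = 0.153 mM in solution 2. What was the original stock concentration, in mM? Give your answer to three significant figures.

5.00 mM

Step 1: 375 μL brought to 1750 μL → factor 1750/375 = 4.6667
Step 2: 1.45 mL + 8.7 mL = 10.15 mL total → factor 10.15/1.45 = 7
Overall dilution factor = 4.6667 × 7 = 32.667
Stock = 0.153 mM × 32.667 = 5.00 mM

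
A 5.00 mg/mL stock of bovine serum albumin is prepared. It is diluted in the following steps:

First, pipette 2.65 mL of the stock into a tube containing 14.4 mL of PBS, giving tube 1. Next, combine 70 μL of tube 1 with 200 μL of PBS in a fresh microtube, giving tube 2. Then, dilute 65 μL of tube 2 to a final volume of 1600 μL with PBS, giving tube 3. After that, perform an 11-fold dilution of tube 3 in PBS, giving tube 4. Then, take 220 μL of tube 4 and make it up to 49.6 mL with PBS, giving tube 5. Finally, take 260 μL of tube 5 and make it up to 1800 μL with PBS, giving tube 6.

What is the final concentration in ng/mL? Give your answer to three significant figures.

Step 1: 2.65 mL + 14.4 mL = 17.05 mL total → factor 17.05/2.65 = 6.434
Step 2: 70 μL + 200 μL = 270 μL total → factor 270/70 = 3.8571
Step 3: 65 μL brought to 1600 μL → factor 1600/65 = 24.615
Step 4: 11-fold → factor 11
Step 5: 220 μL brought to 49.6 mL → factor 49600/220 = 225.45
Step 6: 260 μL brought to 1800 μL → factor 1800/260 = 6.9231
Overall dilution factor = 6.434 × 3.8571 × 24.615 × 11 × 225.45 × 6.9231 = 1.0488 × 10^7
Final = 5.00 mg/mL / 1.0488 × 10^7 = 4.767 × 10^-7 mg/mL = 0.477 ng/mL

0.477 ng/mL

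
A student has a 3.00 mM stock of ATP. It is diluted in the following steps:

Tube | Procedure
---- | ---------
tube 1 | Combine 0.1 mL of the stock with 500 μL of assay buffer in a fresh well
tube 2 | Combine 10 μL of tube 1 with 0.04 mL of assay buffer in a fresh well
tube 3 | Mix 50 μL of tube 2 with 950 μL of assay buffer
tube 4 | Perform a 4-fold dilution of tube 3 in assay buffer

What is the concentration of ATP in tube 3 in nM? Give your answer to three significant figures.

5.00 × 10^3 nM

Step 1: 0.1 mL + 500 μL = 0.6 mL total → factor 0.6/0.1 = 6
Step 2: 10 μL + 0.04 mL = 50 μL total → factor 50/10 = 5
Step 3: 50 μL + 950 μL = 1000 μL total → factor 1000/50 = 20
Dilution factor through tube 3 = 6 × 5 × 20 = 600
[tube 3] = 3.00 mM / 600 = 0.005000 mM = 5.00 × 10^3 nM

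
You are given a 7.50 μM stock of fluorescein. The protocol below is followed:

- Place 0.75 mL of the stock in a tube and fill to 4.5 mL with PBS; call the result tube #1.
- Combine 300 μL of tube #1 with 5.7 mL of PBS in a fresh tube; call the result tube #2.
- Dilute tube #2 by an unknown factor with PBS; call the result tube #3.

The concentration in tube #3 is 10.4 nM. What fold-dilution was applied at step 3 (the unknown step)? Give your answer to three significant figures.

Step 1: 0.75 mL brought to 4.5 mL → factor 4.5/0.75 = 6
Step 2: 300 μL + 5.7 mL = 6000 μL total → factor 6000/300 = 20
Step 3: unknown factor x
Product of known-step factors = 120
Overall factor = 7.50 μM / (10.4 nM) = 721.15
x = 721.15 / 120 = 6.01

6.01-fold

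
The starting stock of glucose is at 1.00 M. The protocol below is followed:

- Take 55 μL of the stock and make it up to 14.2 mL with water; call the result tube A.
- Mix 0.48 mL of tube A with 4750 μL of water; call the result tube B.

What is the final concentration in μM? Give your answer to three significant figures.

355 μM

Step 1: 55 μL brought to 14.2 mL → factor 14200/55 = 258.18
Step 2: 0.48 mL + 4750 μL = 5.23 mL total → factor 5.23/0.48 = 10.896
Overall dilution factor = 258.18 × 10.896 = 2813.1
Final = 1.00 M / 2813.1 = 0.0003555 M = 355 μM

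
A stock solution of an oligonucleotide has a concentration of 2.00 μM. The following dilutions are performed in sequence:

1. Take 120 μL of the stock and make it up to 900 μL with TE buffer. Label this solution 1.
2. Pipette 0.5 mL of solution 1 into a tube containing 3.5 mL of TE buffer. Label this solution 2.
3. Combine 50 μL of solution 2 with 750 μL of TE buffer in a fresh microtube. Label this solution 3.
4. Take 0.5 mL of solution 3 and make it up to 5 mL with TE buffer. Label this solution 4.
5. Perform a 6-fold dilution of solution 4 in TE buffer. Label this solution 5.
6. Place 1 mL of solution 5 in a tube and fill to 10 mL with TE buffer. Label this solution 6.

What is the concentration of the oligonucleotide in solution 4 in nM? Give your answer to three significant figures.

0.208 nM

Step 1: 120 μL brought to 900 μL → factor 900/120 = 7.5
Step 2: 0.5 mL + 3.5 mL = 4 mL total → factor 4/0.5 = 8
Step 3: 50 μL + 750 μL = 800 μL total → factor 800/50 = 16
Step 4: 0.5 mL brought to 5 mL → factor 5/0.5 = 10
Dilution factor through solution 4 = 7.5 × 8 × 16 × 10 = 9600
[solution 4] = 2.00 μM / 9600 = 0.0002083 μM = 0.208 nM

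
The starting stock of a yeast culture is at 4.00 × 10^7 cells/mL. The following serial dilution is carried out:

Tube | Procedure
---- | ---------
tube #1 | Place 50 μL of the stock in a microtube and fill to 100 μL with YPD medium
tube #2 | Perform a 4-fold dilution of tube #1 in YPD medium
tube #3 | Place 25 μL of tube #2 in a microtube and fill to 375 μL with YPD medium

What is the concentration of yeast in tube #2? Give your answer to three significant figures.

Step 1: 50 μL brought to 100 μL → factor 100/50 = 2
Step 2: 4-fold → factor 4
Dilution factor through tube #2 = 2 × 4 = 8
[tube #2] = 4.00 × 10^7 cells/mL / 8 = 5.00 × 10^6 cells/mL

5.00 × 10^6 cells/mL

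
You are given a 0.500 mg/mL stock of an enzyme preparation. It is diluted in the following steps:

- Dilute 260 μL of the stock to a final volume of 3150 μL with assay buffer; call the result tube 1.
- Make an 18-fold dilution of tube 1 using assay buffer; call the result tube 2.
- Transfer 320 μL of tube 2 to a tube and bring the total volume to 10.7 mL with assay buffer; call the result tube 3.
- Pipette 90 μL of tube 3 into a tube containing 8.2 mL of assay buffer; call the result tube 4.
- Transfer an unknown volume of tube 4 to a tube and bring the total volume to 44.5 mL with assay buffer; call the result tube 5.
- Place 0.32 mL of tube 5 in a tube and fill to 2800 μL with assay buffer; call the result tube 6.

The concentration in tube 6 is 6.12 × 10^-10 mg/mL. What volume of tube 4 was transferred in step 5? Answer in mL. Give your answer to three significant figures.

0.320 mL

Step 1: 260 μL brought to 3150 μL → factor 3150/260 = 12.115
Step 2: 18-fold → factor 18
Step 3: 320 μL brought to 10.7 mL → factor 10700/320 = 33.438
Step 4: 90 μL + 8.2 mL = 8290 μL total → factor 8290/90 = 92.111
Step 5: v brought to 44.5 mL → factor = 44.5 mL/v
Step 6: 0.32 mL brought to 2800 μL → factor 2.8/0.32 = 8.75
Product of known-step factors = 5.8771 × 10^6
Overall factor = 0.500 mg/mL / (6.12 × 10^-10 mg/mL) = 8.1699 × 10^8
Step-5 factor = 8.1699 × 10^8 / 5.8771 × 10^6 = 139.01
v = 44.5 mL / 139.01 = 0.320 mL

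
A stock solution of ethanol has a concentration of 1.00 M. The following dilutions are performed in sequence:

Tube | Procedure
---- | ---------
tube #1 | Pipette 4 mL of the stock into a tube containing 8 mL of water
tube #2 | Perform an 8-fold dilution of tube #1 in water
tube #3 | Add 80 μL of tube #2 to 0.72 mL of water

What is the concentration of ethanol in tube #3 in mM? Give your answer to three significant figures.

4.17 mM

Step 1: 4 mL + 8 mL = 12 mL total → factor 12/4 = 3
Step 2: 8-fold → factor 8
Step 3: 80 μL + 0.72 mL = 800 μL total → factor 800/80 = 10
Overall dilution factor = 3 × 8 × 10 = 240
Final = 1.00 M / 240 = 0.004167 M = 4.17 mM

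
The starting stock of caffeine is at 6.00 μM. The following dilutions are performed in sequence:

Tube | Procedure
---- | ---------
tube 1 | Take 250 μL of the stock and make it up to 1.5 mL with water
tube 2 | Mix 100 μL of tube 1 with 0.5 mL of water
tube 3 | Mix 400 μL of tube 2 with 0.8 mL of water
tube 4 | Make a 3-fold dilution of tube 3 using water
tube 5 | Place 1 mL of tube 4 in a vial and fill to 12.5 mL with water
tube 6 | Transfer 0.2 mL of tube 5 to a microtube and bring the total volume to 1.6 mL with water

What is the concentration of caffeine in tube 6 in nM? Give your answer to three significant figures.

Step 1: 250 μL brought to 1.5 mL → factor 1500/250 = 6
Step 2: 100 μL + 0.5 mL = 600 μL total → factor 600/100 = 6
Step 3: 400 μL + 0.8 mL = 1200 μL total → factor 1200/400 = 3
Step 4: 3-fold → factor 3
Step 5: 1 mL brought to 12.5 mL → factor 12.5/1 = 12.5
Step 6: 0.2 mL brought to 1.6 mL → factor 1.6/0.2 = 8
Overall dilution factor = 6 × 6 × 3 × 3 × 12.5 × 8 = 32400
Final = 6.00 μM / 32400 = 0.0001852 μM = 0.185 nM

0.185 nM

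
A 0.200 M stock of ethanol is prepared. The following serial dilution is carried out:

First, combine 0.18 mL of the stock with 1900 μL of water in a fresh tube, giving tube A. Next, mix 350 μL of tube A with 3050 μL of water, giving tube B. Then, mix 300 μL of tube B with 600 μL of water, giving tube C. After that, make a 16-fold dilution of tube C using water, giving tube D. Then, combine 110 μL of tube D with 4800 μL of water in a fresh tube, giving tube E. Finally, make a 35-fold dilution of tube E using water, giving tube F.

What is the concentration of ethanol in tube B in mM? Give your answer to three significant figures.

1.78 mM

Step 1: 0.18 mL + 1900 μL = 2.08 mL total → factor 2.08/0.18 = 11.556
Step 2: 350 μL + 3050 μL = 3400 μL total → factor 3400/350 = 9.7143
Dilution factor through tube B = 11.556 × 9.7143 = 112.25
[tube B] = 0.200 M / 112.25 = 0.001782 M = 1.78 mM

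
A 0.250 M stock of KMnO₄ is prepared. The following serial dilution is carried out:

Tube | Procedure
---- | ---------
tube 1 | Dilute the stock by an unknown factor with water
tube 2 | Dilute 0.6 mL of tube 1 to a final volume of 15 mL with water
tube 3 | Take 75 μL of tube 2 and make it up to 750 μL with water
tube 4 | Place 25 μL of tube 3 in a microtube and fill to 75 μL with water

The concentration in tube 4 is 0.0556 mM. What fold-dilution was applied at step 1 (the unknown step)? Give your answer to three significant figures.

6.00-fold

Step 1: unknown factor x
Step 2: 0.6 mL brought to 15 mL → factor 15/0.6 = 25
Step 3: 75 μL brought to 750 μL → factor 750/75 = 10
Step 4: 25 μL brought to 75 μL → factor 75/25 = 3
Product of known-step factors = 750
Overall factor = 0.250 M / (0.0556 mM) = 4496.4
x = 4496.4 / 750 = 6.00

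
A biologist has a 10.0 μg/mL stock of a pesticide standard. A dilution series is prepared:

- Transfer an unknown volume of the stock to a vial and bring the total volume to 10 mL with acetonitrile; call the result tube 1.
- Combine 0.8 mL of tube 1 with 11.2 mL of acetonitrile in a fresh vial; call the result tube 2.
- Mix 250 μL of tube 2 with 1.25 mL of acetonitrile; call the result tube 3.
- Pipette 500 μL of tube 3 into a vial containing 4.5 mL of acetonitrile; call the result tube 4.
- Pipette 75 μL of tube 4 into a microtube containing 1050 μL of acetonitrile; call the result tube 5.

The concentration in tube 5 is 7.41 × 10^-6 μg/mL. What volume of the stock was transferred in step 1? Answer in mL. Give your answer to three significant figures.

0.100 mL

Step 1: v brought to 10 mL → factor = 10 mL/v
Step 2: 0.8 mL + 11.2 mL = 12 mL total → factor 12/0.8 = 15
Step 3: 250 μL + 1.25 mL = 1500 μL total → factor 1500/250 = 6
Step 4: 500 μL + 4.5 mL = 5000 μL total → factor 5000/500 = 10
Step 5: 75 μL + 1050 μL = 1125 μL total → factor 1125/75 = 15
Product of known-step factors = 13500
Overall factor = 10.0 μg/mL / (7.41 × 10^-6 μg/mL) = 1.3495 × 10^6
Step-1 factor = 1.3495 × 10^6 / 13500 = 99.965
v = 10 mL / 99.965 = 0.100 mL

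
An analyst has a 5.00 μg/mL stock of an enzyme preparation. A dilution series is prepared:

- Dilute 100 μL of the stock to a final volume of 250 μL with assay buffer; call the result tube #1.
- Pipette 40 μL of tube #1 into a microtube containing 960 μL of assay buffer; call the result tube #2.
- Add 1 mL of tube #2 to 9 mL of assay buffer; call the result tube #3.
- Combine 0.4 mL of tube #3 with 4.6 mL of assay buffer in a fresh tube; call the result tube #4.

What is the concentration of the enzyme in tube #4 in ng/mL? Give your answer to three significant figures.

0.640 ng/mL

Step 1: 100 μL brought to 250 μL → factor 250/100 = 2.5
Step 2: 40 μL + 960 μL = 1000 μL total → factor 1000/40 = 25
Step 3: 1 mL + 9 mL = 10 mL total → factor 10/1 = 10
Step 4: 0.4 mL + 4.6 mL = 5 mL total → factor 5/0.4 = 12.5
Overall dilution factor = 2.5 × 25 × 10 × 12.5 = 7812.5
Final = 5.00 μg/mL / 7812.5 = 0.0006400 μg/mL = 0.640 ng/mL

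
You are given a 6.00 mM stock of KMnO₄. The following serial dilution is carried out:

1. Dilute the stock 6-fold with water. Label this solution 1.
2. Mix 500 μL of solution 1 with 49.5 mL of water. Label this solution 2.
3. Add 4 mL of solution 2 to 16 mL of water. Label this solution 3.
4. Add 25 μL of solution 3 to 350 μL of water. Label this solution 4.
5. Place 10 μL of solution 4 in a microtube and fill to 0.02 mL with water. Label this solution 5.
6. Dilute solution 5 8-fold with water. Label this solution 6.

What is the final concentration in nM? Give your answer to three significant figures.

Step 1: 6-fold → factor 6
Step 2: 500 μL + 49.5 mL = 50000 μL total → factor 50000/500 = 100
Step 3: 4 mL + 16 mL = 20 mL total → factor 20/4 = 5
Step 4: 25 μL + 350 μL = 375 μL total → factor 375/25 = 15
Step 5: 10 μL brought to 0.02 mL → factor 20/10 = 2
Step 6: 8-fold → factor 8
Overall dilution factor = 6 × 100 × 5 × 15 × 2 × 8 = 7.2 × 10^5
Final = 6.00 mM / 7.2 × 10^5 = 8.333 × 10^-6 mM = 8.33 nM

8.33 nM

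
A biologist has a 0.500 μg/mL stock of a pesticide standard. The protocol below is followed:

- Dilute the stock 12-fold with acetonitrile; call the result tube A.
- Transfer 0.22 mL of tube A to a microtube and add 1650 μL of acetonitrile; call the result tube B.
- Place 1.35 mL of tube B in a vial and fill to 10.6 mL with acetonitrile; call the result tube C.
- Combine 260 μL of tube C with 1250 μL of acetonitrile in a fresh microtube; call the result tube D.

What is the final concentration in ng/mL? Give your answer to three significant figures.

Step 1: 12-fold → factor 12
Step 2: 0.22 mL + 1650 μL = 1.87 mL total → factor 1.87/0.22 = 8.5
Step 3: 1.35 mL brought to 10.6 mL → factor 10.6/1.35 = 7.8519
Step 4: 260 μL + 1250 μL = 1510 μL total → factor 1510/260 = 5.8077
Overall dilution factor = 12 × 8.5 × 7.8519 × 5.8077 = 4651.3
Final = 0.500 μg/mL / 4651.3 = 0.0001075 μg/mL = 0.107 ng/mL

0.107 ng/mL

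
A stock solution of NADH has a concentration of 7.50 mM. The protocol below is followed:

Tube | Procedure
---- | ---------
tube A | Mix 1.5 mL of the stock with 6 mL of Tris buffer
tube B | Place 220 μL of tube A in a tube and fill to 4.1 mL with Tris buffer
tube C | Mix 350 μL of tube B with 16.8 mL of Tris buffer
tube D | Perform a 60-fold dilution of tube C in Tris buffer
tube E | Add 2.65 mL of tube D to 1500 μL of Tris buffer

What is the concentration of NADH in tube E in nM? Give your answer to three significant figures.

Step 1: 1.5 mL + 6 mL = 7.5 mL total → factor 7.5/1.5 = 5
Step 2: 220 μL brought to 4.1 mL → factor 4100/220 = 18.636
Step 3: 350 μL + 16.8 mL = 17150 μL total → factor 17150/350 = 49
Step 4: 60-fold → factor 60
Step 5: 2.65 mL + 1500 μL = 4.15 mL total → factor 4.15/2.65 = 1.566
Overall dilution factor = 5 × 18.636 × 49 × 60 × 1.566 = 4.2902 × 10^5
Final = 7.50 mM / 4.2902 × 10^5 = 1.748 × 10^-5 mM = 17.5 nM

17.5 nM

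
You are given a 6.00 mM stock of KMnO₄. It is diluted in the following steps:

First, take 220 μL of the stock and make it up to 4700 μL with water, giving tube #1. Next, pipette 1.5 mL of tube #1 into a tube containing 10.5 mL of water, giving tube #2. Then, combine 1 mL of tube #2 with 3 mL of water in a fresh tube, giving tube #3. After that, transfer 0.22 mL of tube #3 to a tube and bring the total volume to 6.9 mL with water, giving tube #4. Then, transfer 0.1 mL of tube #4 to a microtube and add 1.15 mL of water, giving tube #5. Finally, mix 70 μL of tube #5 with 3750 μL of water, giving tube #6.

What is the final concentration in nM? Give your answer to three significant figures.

Step 1: 220 μL brought to 4700 μL → factor 4700/220 = 21.364
Step 2: 1.5 mL + 10.5 mL = 12 mL total → factor 12/1.5 = 8
Step 3: 1 mL + 3 mL = 4 mL total → factor 4/1 = 4
Step 4: 0.22 mL brought to 6.9 mL → factor 6.9/0.22 = 31.364
Step 5: 0.1 mL + 1.15 mL = 1.25 mL total → factor 1.25/0.1 = 12.5
Step 6: 70 μL + 3750 μL = 3820 μL total → factor 3820/70 = 54.571
Overall dilution factor = 21.364 × 8 × 4 × 31.364 × 12.5 × 54.571 = 1.4626 × 10^7
Final = 6.00 mM / 1.4626 × 10^7 = 4.102 × 10^-7 mM = 0.410 nM

0.410 nM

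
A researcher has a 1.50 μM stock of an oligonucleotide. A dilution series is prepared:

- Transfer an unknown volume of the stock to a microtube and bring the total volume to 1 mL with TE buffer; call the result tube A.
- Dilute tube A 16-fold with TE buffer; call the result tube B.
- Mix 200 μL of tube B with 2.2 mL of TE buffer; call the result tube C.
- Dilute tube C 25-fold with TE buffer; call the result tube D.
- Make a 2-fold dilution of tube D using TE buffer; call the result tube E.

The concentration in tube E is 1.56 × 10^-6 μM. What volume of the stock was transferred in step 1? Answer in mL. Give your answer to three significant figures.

0.00998 mL

Step 1: v brought to 1 mL → factor = 1 mL/v
Step 2: 16-fold → factor 16
Step 3: 200 μL + 2.2 mL = 2400 μL total → factor 2400/200 = 12
Step 4: 25-fold → factor 25
Step 5: 2-fold → factor 2
Product of known-step factors = 9600
Overall factor = 1.50 μM / (1.56 × 10^-6 μM) = 9.6154 × 10^5
Step-1 factor = 9.6154 × 10^5 / 9600 = 100.16
v = 1 mL / 100.16 = 0.00998 mL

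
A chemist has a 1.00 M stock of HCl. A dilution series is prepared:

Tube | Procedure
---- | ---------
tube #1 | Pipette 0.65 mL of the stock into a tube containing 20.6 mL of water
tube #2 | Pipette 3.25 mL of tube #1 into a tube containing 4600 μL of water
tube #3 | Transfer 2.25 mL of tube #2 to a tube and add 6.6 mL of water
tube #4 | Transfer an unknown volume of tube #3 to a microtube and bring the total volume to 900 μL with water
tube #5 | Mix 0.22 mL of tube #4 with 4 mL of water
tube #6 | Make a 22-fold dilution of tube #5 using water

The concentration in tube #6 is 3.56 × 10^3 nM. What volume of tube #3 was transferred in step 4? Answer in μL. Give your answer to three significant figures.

420 μL

Step 1: 0.65 mL + 20.6 mL = 21.25 mL total → factor 21.25/0.65 = 32.692
Step 2: 3.25 mL + 4600 μL = 7.85 mL total → factor 7.85/3.25 = 2.4154
Step 3: 2.25 mL + 6.6 mL = 8.85 mL total → factor 8.85/2.25 = 3.9333
Step 4: v brought to 900 μL → factor = 900 μL/v
Step 5: 0.22 mL + 4 mL = 4.22 mL total → factor 4.22/0.22 = 19.182
Step 6: 22-fold → factor 22
Product of known-step factors = 1.3107 × 10^5
Overall factor = 1.00 M / (3.56 × 10^3 nM) = 2.809 × 10^5
Step-4 factor = 2.809 × 10^5 / 1.3107 × 10^5 = 2.1431
v = 900 μL / 2.1431 = 420 μL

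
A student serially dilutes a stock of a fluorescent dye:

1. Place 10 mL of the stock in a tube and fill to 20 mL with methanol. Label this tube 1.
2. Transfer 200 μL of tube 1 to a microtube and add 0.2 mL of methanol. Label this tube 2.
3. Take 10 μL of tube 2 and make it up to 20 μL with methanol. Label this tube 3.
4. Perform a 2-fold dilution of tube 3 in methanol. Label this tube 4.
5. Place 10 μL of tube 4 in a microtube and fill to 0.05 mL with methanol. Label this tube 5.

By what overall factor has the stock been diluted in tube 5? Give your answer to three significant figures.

80.0

Step 1: 10 mL brought to 20 mL → factor 20/10 = 2
Step 2: 200 μL + 0.2 mL = 400 μL total → factor 400/200 = 2
Step 3: 10 μL brought to 20 μL → factor 20/10 = 2
Step 4: 2-fold → factor 2
Step 5: 10 μL brought to 0.05 mL → factor 50/10 = 5
Overall dilution factor = 2 × 2 × 2 × 2 × 5 = 80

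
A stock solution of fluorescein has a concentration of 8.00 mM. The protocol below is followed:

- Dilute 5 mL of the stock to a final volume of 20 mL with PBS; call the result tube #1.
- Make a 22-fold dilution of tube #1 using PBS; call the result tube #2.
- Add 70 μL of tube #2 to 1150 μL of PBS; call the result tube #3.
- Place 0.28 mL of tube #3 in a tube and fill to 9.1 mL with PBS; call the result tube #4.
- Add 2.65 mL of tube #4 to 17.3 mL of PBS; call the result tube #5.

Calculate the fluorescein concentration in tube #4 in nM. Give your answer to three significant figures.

Step 1: 5 mL brought to 20 mL → factor 20/5 = 4
Step 2: 22-fold → factor 22
Step 3: 70 μL + 1150 μL = 1220 μL total → factor 1220/70 = 17.429
Step 4: 0.28 mL brought to 9.1 mL → factor 9.1/0.28 = 32.5
Dilution factor through tube #4 = 4 × 22 × 17.429 × 32.5 = 49846
[tube #4] = 8.00 mM / 49846 = 0.0001605 mM = 160 nM

160 nM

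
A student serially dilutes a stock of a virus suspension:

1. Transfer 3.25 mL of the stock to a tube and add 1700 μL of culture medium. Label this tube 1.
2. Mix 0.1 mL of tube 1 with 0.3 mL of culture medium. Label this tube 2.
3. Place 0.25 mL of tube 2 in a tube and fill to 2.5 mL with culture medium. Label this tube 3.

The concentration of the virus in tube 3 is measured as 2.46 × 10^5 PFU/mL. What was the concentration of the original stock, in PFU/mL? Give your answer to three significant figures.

Step 1: 3.25 mL + 1700 μL = 4.95 mL total → factor 4.95/3.25 = 1.5231
Step 2: 0.1 mL + 0.3 mL = 0.4 mL total → factor 0.4/0.1 = 4
Step 3: 0.25 mL brought to 2.5 mL → factor 2.5/0.25 = 10
Overall dilution factor = 1.5231 × 4 × 10 = 60.923
Stock = 2.46 × 10^5 PFU/mL × 60.923 = 1.50 × 10^7 PFU/mL

1.50 × 10^7 PFU/mL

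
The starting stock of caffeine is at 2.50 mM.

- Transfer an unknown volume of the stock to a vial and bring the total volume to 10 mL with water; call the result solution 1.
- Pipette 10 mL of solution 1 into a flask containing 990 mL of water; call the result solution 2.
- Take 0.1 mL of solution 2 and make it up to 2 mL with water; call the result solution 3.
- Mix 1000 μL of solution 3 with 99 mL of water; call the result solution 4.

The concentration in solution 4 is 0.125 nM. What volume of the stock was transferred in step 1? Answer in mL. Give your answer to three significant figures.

Step 1: v brought to 10 mL → factor = 10 mL/v
Step 2: 10 mL + 990 mL = 1000 mL total → factor 1000/10 = 100
Step 3: 0.1 mL brought to 2 mL → factor 2/0.1 = 20
Step 4: 1000 μL + 99 mL = 1 × 10^5 μL total → factor 1 × 10^5/1000 = 100
Product of known-step factors = 2 × 10^5
Overall factor = 2.50 mM / (0.125 nM) = 2 × 10^7
Step-1 factor = 2 × 10^7 / 2 × 10^5 = 100
v = 10 mL / 100 = 0.100 mL

0.100 mL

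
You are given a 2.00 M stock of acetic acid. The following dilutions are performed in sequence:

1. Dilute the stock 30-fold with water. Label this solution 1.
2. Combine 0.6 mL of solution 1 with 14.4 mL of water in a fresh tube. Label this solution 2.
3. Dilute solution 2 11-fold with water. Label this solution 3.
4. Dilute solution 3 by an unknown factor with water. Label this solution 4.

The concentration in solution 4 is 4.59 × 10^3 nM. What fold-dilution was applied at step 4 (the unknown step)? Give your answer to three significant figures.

Step 1: 30-fold → factor 30
Step 2: 0.6 mL + 14.4 mL = 15 mL total → factor 15/0.6 = 25
Step 3: 11-fold → factor 11
Step 4: unknown factor x
Product of known-step factors = 8250
Overall factor = 2.00 M / (4.59 × 10^3 nM) = 4.3573 × 10^5
x = 4.3573 × 10^5 / 8250 = 52.8

52.8-fold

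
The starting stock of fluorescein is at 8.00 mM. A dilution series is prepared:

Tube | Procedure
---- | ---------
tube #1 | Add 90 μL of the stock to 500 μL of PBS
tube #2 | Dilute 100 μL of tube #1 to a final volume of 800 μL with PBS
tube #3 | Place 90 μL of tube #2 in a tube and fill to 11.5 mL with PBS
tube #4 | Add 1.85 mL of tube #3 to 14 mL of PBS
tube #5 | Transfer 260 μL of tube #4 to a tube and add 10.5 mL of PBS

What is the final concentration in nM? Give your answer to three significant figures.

3.37 nM

Step 1: 90 μL + 500 μL = 590 μL total → factor 590/90 = 6.5556
Step 2: 100 μL brought to 800 μL → factor 800/100 = 8
Step 3: 90 μL brought to 11.5 mL → factor 11500/90 = 127.78
Step 4: 1.85 mL + 14 mL = 15.85 mL total → factor 15.85/1.85 = 8.5676
Step 5: 260 μL + 10.5 mL = 10760 μL total → factor 10760/260 = 41.385
Overall dilution factor = 6.5556 × 8 × 127.78 × 8.5676 × 41.385 = 2.376 × 10^6
Final = 8.00 mM / 2.376 × 10^6 = 3.367 × 10^-6 mM = 3.37 nM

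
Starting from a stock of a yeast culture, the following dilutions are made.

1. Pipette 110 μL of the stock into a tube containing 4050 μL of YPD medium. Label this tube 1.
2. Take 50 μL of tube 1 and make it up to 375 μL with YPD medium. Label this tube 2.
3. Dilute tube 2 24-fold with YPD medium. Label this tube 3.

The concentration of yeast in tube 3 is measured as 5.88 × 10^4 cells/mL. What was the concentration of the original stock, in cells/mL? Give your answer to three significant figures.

4.00 × 10^8 cells/mL

Step 1: 110 μL + 4050 μL = 4160 μL total → factor 4160/110 = 37.818
Step 2: 50 μL brought to 375 μL → factor 375/50 = 7.5
Step 3: 24-fold → factor 24
Overall dilution factor = 37.818 × 7.5 × 24 = 6807.3
Stock = 5.88 × 10^4 cells/mL × 6807.3 = 4.00 × 10^8 cells/mL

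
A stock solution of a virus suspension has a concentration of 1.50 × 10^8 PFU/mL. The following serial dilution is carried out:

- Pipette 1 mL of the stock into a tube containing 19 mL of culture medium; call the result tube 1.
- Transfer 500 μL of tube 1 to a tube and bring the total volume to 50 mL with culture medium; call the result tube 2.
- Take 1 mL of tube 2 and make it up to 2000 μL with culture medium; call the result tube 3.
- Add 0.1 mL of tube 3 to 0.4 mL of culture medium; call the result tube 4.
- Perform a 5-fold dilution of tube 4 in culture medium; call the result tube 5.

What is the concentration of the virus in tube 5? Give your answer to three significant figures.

Step 1: 1 mL + 19 mL = 20 mL total → factor 20/1 = 20
Step 2: 500 μL brought to 50 mL → factor 50000/500 = 100
Step 3: 1 mL brought to 2000 μL → factor 2/1 = 2
Step 4: 0.1 mL + 0.4 mL = 0.5 mL total → factor 0.5/0.1 = 5
Step 5: 5-fold → factor 5
Overall dilution factor = 20 × 100 × 2 × 5 × 5 = 1 × 10^5
Final = 1.50 × 10^8 PFU/mL / 1 × 10^5 = 1.50 × 10^3 PFU/mL

1.50 × 10^3 PFU/mL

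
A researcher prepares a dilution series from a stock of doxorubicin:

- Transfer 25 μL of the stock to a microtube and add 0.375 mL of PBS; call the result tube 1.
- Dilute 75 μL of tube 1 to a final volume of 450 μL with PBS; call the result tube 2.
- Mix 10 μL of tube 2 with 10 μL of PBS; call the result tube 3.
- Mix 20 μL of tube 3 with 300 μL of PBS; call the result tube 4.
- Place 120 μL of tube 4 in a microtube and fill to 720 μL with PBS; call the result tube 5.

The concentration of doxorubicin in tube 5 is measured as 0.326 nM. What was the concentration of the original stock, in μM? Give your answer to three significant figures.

6.01 μM

Step 1: 25 μL + 0.375 mL = 400 μL total → factor 400/25 = 16
Step 2: 75 μL brought to 450 μL → factor 450/75 = 6
Step 3: 10 μL + 10 μL = 20 μL total → factor 20/10 = 2
Step 4: 20 μL + 300 μL = 320 μL total → factor 320/20 = 16
Step 5: 120 μL brought to 720 μL → factor 720/120 = 6
Overall dilution factor = 16 × 6 × 2 × 16 × 6 = 18432
Stock = 0.326 nM × 18432 = 6009 nM = 6.01 μM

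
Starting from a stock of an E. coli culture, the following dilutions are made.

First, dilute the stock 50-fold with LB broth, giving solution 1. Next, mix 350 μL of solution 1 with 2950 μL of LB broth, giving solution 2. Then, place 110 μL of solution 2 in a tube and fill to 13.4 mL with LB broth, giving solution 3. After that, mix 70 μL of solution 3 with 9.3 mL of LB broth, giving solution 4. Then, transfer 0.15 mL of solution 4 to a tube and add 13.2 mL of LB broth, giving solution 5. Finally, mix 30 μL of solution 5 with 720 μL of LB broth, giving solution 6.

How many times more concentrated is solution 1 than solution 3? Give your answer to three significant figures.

Step 1: 50-fold → factor 50
Step 2: 350 μL + 2950 μL = 3300 μL total → factor 3300/350 = 9.4286
Step 3: 110 μL brought to 13.4 mL → factor 13400/110 = 121.82
Dilution factor to solution 1 = 50; to solution 3 = 57429
[solution 1]/[solution 3] = (factor to solution 3)/(factor to solution 1) = 57429/50 = 1.15 × 10^3

1.15 × 10^3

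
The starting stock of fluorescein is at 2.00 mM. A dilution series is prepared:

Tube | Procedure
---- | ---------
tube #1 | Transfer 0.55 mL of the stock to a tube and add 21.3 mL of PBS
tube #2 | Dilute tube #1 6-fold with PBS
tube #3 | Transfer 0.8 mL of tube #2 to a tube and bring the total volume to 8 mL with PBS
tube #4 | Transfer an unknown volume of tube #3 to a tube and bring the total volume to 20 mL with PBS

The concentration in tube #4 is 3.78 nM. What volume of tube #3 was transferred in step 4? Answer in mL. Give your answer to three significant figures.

0.0901 mL

Step 1: 0.55 mL + 21.3 mL = 21.85 mL total → factor 21.85/0.55 = 39.727
Step 2: 6-fold → factor 6
Step 3: 0.8 mL brought to 8 mL → factor 8/0.8 = 10
Step 4: v brought to 20 mL → factor = 20 mL/v
Product of known-step factors = 2383.6
Overall factor = 2.00 mM / (3.78 nM) = 5.291 × 10^5
Step-4 factor = 5.291 × 10^5 / 2383.6 = 221.97
v = 20 mL / 221.97 = 0.0901 mL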